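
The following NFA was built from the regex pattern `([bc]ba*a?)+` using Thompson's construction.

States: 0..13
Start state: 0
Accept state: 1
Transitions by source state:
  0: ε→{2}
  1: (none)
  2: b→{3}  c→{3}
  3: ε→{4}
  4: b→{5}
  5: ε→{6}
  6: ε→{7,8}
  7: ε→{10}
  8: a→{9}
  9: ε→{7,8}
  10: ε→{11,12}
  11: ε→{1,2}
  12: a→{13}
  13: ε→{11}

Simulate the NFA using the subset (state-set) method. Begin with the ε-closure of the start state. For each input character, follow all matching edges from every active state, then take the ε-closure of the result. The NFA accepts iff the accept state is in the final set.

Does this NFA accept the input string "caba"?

Answer: REJECT

Trace:
initial (ε-close {0}): {0,2}
'c' @ 1: {3,4}
'a' @ 2: {}  — state set empty
rest 'ba' ignored (set empty)
final: {}; accept 1 not in set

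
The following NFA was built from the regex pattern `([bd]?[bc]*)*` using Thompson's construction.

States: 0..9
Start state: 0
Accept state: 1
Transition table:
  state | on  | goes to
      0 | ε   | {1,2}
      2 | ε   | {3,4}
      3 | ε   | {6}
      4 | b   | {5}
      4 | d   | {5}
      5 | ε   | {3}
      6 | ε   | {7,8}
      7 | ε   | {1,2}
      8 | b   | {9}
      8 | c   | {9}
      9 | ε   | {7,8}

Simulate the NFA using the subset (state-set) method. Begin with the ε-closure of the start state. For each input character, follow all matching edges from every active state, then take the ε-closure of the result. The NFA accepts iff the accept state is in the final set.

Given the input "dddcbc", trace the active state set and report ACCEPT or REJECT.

Answer: ACCEPT

Trace:
S₀ = ε-closure({0}) = {0,1,2,3,4,6,7,8}
'd' @ 1: {1,2,3,4,5,6,7,8}  [accepting]
'd' @ 2: {1,2,3,4,5,6,7,8}  [accepting]
'd' @ 3: {1,2,3,4,5,6,7,8}  [accepting]
'c' @ 4: {1,2,3,4,6,7,8,9}  [accepting]
'b' @ 5: {1,2,3,4,5,6,7,8,9}  [accepting]
'c' @ 6: {1,2,3,4,6,7,8,9}  [accepting]
end set {1,2,3,4,6,7,8,9} — state 1 in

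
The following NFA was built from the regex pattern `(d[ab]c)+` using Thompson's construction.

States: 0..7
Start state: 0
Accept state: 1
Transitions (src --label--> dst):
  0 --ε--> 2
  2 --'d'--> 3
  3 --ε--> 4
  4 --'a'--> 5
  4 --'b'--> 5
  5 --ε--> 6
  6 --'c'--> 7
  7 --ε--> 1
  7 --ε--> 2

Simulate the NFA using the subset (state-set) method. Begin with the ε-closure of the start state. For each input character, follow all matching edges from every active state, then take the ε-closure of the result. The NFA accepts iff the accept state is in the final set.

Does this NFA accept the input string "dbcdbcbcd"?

Answer: REJECT

Trace:
S₀ = ε-closure({0}) = {0,2}
'd' @ 1: {3,4}
'b' @ 2: {5,6}
'c' @ 3: {1,2,7}  (accept∈set)
'd' @ 4: {3,4}
'b' @ 5: {5,6}
'c' @ 6: {1,2,7}  (accept∈set)
'b' @ 7: {}  — no active states
rest 'cd' ignored (set empty)
end set {} — state 1 not in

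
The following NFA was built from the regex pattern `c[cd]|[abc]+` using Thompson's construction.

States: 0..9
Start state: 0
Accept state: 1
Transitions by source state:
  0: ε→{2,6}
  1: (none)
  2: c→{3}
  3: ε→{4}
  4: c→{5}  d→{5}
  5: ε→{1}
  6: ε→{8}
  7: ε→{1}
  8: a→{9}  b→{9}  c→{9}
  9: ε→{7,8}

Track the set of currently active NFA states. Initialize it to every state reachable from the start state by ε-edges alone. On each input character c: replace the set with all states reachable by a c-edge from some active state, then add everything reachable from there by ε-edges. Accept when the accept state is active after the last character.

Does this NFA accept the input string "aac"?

initial (ε-close {0}): {0,2,6,8}
'a' @ 1: {1,7,8,9}  ✓accept
'a' @ 2: {1,7,8,9}  ✓accept
'c' @ 3: {1,7,8,9}  ✓accept
end set {1,7,8,9} — state 1 in

Answer: ACCEPT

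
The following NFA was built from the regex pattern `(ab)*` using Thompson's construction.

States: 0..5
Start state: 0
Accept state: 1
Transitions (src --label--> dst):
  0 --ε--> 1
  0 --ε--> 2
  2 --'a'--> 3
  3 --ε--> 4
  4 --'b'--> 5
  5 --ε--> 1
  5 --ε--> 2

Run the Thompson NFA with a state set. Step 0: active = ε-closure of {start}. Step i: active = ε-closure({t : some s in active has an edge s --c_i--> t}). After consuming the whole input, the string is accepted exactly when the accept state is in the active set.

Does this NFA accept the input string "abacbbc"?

initial (ε-close {0}): {0,1,2}
'a' @ 1: {3,4}
'b' @ 2: {1,2,5}  ✓accept
'a' @ 3: {3,4}
'c' @ 4: {}  — dead — no transitions
rest 'bbc' ignored (set empty)
after full input: {}  (accept=1 not in)

Answer: REJECT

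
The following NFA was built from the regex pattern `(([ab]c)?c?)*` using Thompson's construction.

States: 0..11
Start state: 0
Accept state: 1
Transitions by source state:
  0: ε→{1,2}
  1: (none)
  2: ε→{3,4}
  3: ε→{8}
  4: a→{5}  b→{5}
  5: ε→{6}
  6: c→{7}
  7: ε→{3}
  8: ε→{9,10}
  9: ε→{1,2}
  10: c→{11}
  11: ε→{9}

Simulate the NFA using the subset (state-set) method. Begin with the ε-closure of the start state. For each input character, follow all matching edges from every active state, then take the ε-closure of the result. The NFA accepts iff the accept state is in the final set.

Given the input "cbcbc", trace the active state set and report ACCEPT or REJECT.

start: ε-closure({0}) = {0,1,2,3,4,8,9,10}
'c' @ 1: {1,2,3,4,8,9,10,11}  [accepting]
'b' @ 2: {5,6}
'c' @ 3: {1,2,3,4,7,8,9,10}  [accepting]
'b' @ 4: {5,6}
'c' @ 5: {1,2,3,4,7,8,9,10}  [accepting]
end set {1,2,3,4,7,8,9,10} — state 1 in

Answer: ACCEPT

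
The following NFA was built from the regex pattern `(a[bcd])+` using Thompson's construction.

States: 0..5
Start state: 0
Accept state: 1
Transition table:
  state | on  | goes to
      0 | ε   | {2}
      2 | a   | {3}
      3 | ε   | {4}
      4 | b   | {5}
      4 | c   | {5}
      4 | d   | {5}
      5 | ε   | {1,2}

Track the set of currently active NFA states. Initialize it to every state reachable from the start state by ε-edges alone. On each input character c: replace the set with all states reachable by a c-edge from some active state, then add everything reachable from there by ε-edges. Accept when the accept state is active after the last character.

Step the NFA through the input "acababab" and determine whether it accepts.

Answer: ACCEPT

Trace:
start: ε-closure({0}) = {0,2}
'a' @ 1: {3,4}
'c' @ 2: {1,2,5}  ✓accept
'a' @ 3: {3,4}
'b' @ 4: {1,2,5}  ✓accept
'a' @ 5: {3,4}
'b' @ 6: {1,2,5}  ✓accept
'a' @ 7: {3,4}
'b' @ 8: {1,2,5}  ✓accept
after full input: {1,2,5}  (accept=1 in)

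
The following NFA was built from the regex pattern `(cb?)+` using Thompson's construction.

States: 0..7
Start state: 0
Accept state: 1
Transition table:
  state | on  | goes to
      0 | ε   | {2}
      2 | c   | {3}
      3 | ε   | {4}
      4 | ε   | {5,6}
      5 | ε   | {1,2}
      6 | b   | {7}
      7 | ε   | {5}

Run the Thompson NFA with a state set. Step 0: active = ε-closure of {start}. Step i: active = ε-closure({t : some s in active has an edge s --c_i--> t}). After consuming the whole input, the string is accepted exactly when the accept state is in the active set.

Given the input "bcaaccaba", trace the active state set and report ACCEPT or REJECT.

Answer: REJECT

Derivation:
initial (ε-close {0}): {0,2}
'b' @ 1: {}  — no active states
rest 'caaccaba' ignored (set empty)
final: {}; accept 1 not in set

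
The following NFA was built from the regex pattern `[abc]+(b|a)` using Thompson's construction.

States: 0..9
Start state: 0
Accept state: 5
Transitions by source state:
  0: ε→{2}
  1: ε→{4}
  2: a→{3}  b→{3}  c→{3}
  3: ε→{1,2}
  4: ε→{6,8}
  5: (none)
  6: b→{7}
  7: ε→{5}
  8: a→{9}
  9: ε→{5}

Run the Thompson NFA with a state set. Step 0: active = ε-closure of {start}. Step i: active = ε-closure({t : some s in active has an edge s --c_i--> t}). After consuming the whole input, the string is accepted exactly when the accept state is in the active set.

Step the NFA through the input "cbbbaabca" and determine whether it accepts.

start: ε-closure({0}) = {0,2}
'c' @ 1: {1,2,3,4,6,8}
'b' @ 2: {1,2,3,4,5,6,7,8}  (accept∈set)
'b' @ 3: {1,2,3,4,5,6,7,8}  (accept∈set)
'b' @ 4: {1,2,3,4,5,6,7,8}  (accept∈set)
'a' @ 5: {1,2,3,4,5,6,8,9}  (accept∈set)
'a' @ 6: {1,2,3,4,5,6,8,9}  (accept∈set)
'b' @ 7: {1,2,3,4,5,6,7,8}  (accept∈set)
'c' @ 8: {1,2,3,4,6,8}
'a' @ 9: {1,2,3,4,5,6,8,9}  (accept∈set)
after full input: {1,2,3,4,5,6,8,9}  (accept=5 in)

Answer: ACCEPT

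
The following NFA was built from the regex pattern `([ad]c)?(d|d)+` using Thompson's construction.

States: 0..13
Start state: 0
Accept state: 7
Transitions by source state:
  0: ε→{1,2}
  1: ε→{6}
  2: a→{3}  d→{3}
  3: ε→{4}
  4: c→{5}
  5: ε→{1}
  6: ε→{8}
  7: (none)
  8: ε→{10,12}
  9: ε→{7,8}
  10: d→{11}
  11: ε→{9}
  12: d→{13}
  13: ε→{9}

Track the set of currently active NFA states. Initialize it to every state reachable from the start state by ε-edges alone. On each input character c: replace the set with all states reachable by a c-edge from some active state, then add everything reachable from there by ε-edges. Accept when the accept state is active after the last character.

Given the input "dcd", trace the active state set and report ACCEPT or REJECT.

Answer: ACCEPT

Trace:
S₀ = ε-closure({0}) = {0,1,2,6,8,10,12}
'd' @ 1: {3,4,7,8,9,10,11,12,13}  [accepting]
'c' @ 2: {1,5,6,8,10,12}
'd' @ 3: {7,8,9,10,11,12,13}  [accepting]
final: {7,8,9,10,11,12,13}; accept 7 in set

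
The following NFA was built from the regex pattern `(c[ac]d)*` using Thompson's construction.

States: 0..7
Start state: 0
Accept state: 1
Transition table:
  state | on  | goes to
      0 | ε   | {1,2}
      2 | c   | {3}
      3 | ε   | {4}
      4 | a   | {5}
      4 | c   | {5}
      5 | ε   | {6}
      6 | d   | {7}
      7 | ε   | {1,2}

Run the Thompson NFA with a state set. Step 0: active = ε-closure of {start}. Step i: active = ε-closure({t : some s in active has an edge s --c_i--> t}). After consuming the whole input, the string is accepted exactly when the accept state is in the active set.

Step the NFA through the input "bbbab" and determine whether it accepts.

Answer: REJECT

Derivation:
start: ε-closure({0}) = {0,1,2}
'b' @ 1: {}  — no active states
rest 'bbab' ignored (set empty)
after full input: {}  (accept=1 not in)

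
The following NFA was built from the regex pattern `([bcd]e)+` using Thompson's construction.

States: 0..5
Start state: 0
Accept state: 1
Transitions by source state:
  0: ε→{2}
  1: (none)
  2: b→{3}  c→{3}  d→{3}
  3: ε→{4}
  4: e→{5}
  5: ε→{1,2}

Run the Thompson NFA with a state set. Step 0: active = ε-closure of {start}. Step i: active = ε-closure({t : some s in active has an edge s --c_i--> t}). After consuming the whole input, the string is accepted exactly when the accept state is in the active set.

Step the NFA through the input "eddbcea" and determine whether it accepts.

Answer: REJECT

Derivation:
start: ε-closure({0}) = {0,2}
'e' @ 1: {}  — state set empty
rest 'ddbcea' ignored (set empty)
final: {}; accept 1 not in set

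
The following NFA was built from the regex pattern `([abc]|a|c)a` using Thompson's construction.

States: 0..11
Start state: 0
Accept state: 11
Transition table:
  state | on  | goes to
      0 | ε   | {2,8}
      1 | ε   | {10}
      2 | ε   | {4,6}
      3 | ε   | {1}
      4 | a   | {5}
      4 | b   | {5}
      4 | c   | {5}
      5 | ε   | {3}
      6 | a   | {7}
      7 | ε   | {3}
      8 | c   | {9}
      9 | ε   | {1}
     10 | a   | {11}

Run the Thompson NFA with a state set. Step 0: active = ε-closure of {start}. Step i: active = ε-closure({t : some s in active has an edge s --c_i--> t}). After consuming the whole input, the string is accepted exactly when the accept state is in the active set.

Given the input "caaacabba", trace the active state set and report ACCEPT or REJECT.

start: ε-closure({0}) = {0,2,4,6,8}
'c' @ 1: {1,3,5,9,10}
'a' @ 2: {11}  ✓accept
'a' @ 3: {}  — dead — no transitions
rest 'acabba' ignored (set empty)
final: {}; accept 11 not in set

Answer: REJECT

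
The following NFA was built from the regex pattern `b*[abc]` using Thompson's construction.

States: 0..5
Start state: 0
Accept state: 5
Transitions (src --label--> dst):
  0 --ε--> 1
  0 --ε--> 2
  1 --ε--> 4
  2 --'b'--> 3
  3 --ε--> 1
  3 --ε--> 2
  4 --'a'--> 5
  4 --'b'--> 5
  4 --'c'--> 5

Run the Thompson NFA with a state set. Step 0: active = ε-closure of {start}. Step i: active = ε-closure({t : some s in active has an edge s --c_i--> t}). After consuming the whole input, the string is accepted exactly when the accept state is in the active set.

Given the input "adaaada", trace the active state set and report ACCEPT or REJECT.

initial (ε-close {0}): {0,1,2,4}
'a' @ 1: {5}  ✓accept
'd' @ 2: {}  — state set empty
rest 'aaada' ignored (set empty)
end set {} — state 5 not in

Answer: REJECT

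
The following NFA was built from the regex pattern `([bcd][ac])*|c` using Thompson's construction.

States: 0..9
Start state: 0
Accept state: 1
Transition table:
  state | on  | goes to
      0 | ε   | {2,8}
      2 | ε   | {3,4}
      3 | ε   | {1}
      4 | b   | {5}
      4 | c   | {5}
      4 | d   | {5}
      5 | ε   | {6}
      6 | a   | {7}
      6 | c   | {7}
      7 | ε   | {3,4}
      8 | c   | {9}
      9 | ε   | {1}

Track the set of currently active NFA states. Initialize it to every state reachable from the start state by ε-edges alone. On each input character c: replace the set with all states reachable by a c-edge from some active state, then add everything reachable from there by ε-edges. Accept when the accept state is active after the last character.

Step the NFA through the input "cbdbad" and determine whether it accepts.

Answer: REJECT

Trace:
initial (ε-close {0}): {0,1,2,3,4,8}
'c' @ 1: {1,5,6,9}  (accept∈set)
'b' @ 2: {}  — no active states
rest 'dbad' ignored (set empty)
final: {}; accept 1 not in set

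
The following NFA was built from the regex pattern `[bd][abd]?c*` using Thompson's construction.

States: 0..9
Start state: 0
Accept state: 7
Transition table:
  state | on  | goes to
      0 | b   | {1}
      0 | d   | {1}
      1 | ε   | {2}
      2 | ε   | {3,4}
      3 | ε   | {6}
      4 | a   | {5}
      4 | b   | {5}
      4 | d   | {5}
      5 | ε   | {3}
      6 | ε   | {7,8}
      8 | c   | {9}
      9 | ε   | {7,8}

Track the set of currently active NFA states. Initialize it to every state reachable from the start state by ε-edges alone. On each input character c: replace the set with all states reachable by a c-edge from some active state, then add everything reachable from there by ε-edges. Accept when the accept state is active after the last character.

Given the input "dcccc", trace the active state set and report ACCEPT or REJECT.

Answer: ACCEPT

Trace:
start: ε-closure({0}) = {0}
'd' @ 1: {1,2,3,4,6,7,8}  (accept∈set)
'c' @ 2: {7,8,9}  (accept∈set)
'c' @ 3: {7,8,9}  (accept∈set)
'c' @ 4: {7,8,9}  (accept∈set)
'c' @ 5: {7,8,9}  (accept∈set)
after full input: {7,8,9}  (accept=7 in)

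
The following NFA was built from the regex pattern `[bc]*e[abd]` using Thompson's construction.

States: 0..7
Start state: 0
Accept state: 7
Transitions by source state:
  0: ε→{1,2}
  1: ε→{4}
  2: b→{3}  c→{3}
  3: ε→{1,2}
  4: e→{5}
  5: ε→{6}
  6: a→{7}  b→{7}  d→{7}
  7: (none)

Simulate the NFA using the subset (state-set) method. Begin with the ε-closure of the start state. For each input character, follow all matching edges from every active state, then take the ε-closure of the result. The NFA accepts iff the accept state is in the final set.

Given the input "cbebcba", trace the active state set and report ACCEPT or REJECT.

initial (ε-close {0}): {0,1,2,4}
'c' @ 1: {1,2,3,4}
'b' @ 2: {1,2,3,4}
'e' @ 3: {5,6}
'b' @ 4: {7}  ✓accept
'c' @ 5: {}  — dead — no transitions
rest 'ba' ignored (set empty)
end set {} — state 7 not in

Answer: REJECT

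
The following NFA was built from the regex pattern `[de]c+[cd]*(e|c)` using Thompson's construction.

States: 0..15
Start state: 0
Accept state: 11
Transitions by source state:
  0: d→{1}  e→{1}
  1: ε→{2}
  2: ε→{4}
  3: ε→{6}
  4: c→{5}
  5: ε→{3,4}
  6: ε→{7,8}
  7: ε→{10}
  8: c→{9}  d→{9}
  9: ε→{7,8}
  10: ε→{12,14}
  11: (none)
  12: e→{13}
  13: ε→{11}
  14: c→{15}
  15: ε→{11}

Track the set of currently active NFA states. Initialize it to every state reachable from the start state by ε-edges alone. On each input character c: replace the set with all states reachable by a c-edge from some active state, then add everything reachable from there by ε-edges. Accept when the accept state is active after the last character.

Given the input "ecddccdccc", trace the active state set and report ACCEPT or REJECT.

S₀ = ε-closure({0}) = {0}
'e' @ 1: {1,2,4}
'c' @ 2: {3,4,5,6,7,8,10,12,14}
'd' @ 3: {7,8,9,10,12,14}
'd' @ 4: {7,8,9,10,12,14}
'c' @ 5: {7,8,9,10,11,12,14,15}  (accept∈set)
'c' @ 6: {7,8,9,10,11,12,14,15}  (accept∈set)
'd' @ 7: {7,8,9,10,12,14}
'c' @ 8: {7,8,9,10,11,12,14,15}  (accept∈set)
'c' @ 9: {7,8,9,10,11,12,14,15}  (accept∈set)
'c' @ 10: {7,8,9,10,11,12,14,15}  (accept∈set)
after full input: {7,8,9,10,11,12,14,15}  (accept=11 in)

Answer: ACCEPT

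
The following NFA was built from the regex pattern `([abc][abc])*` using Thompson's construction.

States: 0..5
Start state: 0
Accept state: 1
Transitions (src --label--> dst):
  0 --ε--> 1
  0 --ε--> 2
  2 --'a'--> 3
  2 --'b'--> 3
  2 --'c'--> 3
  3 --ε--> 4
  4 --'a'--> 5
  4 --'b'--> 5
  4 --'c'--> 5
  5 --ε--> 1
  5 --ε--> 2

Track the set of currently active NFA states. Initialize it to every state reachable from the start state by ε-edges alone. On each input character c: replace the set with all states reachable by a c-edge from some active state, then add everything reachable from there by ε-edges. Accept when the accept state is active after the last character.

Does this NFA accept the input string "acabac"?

Answer: ACCEPT

Derivation:
start: ε-closure({0}) = {0,1,2}
'a' @ 1: {3,4}
'c' @ 2: {1,2,5}  (accept∈set)
'a' @ 3: {3,4}
'b' @ 4: {1,2,5}  (accept∈set)
'a' @ 5: {3,4}
'c' @ 6: {1,2,5}  (accept∈set)
end set {1,2,5} — state 1 in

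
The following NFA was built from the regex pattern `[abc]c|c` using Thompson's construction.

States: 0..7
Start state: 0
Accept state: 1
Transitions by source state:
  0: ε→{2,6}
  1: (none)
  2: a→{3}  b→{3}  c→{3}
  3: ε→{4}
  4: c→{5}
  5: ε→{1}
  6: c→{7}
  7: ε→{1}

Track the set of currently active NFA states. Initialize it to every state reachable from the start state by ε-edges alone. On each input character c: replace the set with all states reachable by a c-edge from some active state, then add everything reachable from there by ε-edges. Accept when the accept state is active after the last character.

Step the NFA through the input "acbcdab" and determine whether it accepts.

Answer: REJECT

Trace:
initial (ε-close {0}): {0,2,6}
'a' @ 1: {3,4}
'c' @ 2: {1,5}  [accepting]
'b' @ 3: {}  — dead — no transitions
rest 'cdab' ignored (set empty)
after full input: {}  (accept=1 not in)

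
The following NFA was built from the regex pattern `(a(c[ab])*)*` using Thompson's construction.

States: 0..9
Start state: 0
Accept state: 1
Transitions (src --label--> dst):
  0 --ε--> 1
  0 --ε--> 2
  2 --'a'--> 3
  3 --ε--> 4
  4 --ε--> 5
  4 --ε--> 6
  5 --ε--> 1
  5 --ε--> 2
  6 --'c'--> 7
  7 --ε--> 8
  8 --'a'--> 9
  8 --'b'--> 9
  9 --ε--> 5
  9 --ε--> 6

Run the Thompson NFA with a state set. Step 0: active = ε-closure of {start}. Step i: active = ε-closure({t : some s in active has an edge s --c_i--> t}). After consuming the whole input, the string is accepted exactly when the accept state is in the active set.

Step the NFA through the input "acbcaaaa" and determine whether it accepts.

initial (ε-close {0}): {0,1,2}
'a' @ 1: {1,2,3,4,5,6}  [accepting]
'c' @ 2: {7,8}
'b' @ 3: {1,2,5,6,9}  [accepting]
'c' @ 4: {7,8}
'a' @ 5: {1,2,5,6,9}  [accepting]
'a' @ 6: {1,2,3,4,5,6}  [accepting]
'a' @ 7: {1,2,3,4,5,6}  [accepting]
'a' @ 8: {1,2,3,4,5,6}  [accepting]
final: {1,2,3,4,5,6}; accept 1 in set

Answer: ACCEPT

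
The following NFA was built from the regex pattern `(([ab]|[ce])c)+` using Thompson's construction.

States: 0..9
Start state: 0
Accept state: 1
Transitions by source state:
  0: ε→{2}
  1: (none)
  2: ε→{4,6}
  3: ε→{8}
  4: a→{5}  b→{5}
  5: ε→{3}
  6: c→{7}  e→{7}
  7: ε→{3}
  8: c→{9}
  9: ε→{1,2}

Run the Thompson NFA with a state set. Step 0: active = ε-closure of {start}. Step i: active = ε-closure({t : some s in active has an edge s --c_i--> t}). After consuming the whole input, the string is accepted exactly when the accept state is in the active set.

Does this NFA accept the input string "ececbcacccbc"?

Answer: ACCEPT

Derivation:
start: ε-closure({0}) = {0,2,4,6}
'e' @ 1: {3,7,8}
'c' @ 2: {1,2,4,6,9}  ✓accept
'e' @ 3: {3,7,8}
'c' @ 4: {1,2,4,6,9}  ✓accept
'b' @ 5: {3,5,8}
'c' @ 6: {1,2,4,6,9}  ✓accept
'a' @ 7: {3,5,8}
'c' @ 8: {1,2,4,6,9}  ✓accept
'c' @ 9: {3,7,8}
'c' @ 10: {1,2,4,6,9}  ✓accept
'b' @ 11: {3,5,8}
'c' @ 12: {1,2,4,6,9}  ✓accept
end set {1,2,4,6,9} — state 1 in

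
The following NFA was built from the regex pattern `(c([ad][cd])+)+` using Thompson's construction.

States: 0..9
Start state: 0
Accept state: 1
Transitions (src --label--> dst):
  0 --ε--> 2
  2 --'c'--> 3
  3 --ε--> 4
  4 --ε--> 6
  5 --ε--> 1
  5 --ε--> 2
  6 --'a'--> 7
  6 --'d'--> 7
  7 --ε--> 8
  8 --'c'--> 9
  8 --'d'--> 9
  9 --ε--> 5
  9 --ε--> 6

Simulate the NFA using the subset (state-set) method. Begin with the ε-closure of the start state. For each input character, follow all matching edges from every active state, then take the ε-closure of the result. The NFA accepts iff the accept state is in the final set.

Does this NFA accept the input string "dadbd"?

Answer: REJECT

Trace:
initial (ε-close {0}): {0,2}
'd' @ 1: {}  — no active states
rest 'adbd' ignored (set empty)
final: {}; accept 1 not in set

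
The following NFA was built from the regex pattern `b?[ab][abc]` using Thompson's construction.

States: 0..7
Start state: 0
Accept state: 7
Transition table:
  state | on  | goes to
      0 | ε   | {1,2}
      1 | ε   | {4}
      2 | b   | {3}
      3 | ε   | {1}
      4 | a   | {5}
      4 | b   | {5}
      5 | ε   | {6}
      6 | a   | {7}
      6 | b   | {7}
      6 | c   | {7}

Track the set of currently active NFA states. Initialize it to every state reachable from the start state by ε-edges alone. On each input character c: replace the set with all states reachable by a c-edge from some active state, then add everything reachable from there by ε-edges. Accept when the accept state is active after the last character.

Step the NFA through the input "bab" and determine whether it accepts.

start: ε-closure({0}) = {0,1,2,4}
'b' @ 1: {1,3,4,5,6}
'a' @ 2: {5,6,7}  ✓accept
'b' @ 3: {7}  ✓accept
final: {7}; accept 7 in set

Answer: ACCEPT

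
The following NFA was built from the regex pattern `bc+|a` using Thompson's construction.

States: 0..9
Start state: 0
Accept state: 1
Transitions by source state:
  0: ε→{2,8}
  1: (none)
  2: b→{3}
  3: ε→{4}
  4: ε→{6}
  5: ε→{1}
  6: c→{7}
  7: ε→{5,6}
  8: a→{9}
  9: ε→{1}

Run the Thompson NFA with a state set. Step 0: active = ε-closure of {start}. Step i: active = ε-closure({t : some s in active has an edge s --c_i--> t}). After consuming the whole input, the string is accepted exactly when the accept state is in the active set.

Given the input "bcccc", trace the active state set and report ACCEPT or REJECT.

initial (ε-close {0}): {0,2,8}
'b' @ 1: {3,4,6}
'c' @ 2: {1,5,6,7}  [accepting]
'c' @ 3: {1,5,6,7}  [accepting]
'c' @ 4: {1,5,6,7}  [accepting]
'c' @ 5: {1,5,6,7}  [accepting]
final: {1,5,6,7}; accept 1 in set

Answer: ACCEPT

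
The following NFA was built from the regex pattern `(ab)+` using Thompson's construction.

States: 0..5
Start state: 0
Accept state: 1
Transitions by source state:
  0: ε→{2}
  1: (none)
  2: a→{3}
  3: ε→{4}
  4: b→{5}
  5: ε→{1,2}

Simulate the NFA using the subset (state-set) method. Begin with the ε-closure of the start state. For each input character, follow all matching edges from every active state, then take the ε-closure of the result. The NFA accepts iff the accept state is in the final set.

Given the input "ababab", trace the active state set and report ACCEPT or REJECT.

initial (ε-close {0}): {0,2}
'a' @ 1: {3,4}
'b' @ 2: {1,2,5}  ✓accept
'a' @ 3: {3,4}
'b' @ 4: {1,2,5}  ✓accept
'a' @ 5: {3,4}
'b' @ 6: {1,2,5}  ✓accept
final: {1,2,5}; accept 1 in set

Answer: ACCEPT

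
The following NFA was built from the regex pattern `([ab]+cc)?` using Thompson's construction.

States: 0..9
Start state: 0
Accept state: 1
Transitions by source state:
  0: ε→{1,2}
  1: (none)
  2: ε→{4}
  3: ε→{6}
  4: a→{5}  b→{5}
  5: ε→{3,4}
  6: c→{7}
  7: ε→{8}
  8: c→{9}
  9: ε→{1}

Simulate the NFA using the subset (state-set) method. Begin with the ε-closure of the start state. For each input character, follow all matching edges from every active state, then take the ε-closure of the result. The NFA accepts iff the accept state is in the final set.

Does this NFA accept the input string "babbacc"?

Answer: ACCEPT

Trace:
S₀ = ε-closure({0}) = {0,1,2,4}
'b' @ 1: {3,4,5,6}
'a' @ 2: {3,4,5,6}
'b' @ 3: {3,4,5,6}
'b' @ 4: {3,4,5,6}
'a' @ 5: {3,4,5,6}
'c' @ 6: {7,8}
'c' @ 7: {1,9}  ✓accept
end set {1,9} — state 1 in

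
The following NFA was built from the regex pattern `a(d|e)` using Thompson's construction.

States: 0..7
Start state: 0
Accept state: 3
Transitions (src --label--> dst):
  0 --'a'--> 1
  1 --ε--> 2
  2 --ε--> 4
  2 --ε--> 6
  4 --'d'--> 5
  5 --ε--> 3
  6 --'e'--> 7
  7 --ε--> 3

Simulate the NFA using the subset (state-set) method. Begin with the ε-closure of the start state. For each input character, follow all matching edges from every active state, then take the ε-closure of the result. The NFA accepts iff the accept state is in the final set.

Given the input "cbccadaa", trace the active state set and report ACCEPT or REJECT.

Answer: REJECT

Trace:
S₀ = ε-closure({0}) = {0}
'c' @ 1: {}  — dead — no transitions
rest 'bccadaa' ignored (set empty)
end set {} — state 3 not in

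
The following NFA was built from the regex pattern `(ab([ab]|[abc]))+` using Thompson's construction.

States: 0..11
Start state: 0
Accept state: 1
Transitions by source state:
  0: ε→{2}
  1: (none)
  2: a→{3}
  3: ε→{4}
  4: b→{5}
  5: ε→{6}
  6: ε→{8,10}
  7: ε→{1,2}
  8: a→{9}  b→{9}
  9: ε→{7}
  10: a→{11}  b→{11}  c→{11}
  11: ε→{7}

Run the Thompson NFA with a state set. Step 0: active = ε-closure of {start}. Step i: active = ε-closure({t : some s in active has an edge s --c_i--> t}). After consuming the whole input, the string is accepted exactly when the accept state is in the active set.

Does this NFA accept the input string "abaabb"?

initial (ε-close {0}): {0,2}
'a' @ 1: {3,4}
'b' @ 2: {5,6,8,10}
'a' @ 3: {1,2,7,9,11}  (accept∈set)
'a' @ 4: {3,4}
'b' @ 5: {5,6,8,10}
'b' @ 6: {1,2,7,9,11}  (accept∈set)
final: {1,2,7,9,11}; accept 1 in set

Answer: ACCEPT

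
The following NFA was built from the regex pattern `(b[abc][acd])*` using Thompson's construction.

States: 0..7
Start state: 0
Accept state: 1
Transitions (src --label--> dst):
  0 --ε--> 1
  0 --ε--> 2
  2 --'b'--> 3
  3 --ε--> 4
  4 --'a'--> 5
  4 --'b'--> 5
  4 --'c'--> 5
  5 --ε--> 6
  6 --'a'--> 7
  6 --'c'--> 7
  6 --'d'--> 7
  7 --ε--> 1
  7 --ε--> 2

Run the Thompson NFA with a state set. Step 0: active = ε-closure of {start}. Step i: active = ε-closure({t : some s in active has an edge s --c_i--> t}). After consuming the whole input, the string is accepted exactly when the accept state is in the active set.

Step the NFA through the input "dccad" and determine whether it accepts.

Answer: REJECT

Steps:
initial (ε-close {0}): {0,1,2}
'd' @ 1: {}  — no active states
rest 'ccad' ignored (set empty)
final: {}; accept 1 not in set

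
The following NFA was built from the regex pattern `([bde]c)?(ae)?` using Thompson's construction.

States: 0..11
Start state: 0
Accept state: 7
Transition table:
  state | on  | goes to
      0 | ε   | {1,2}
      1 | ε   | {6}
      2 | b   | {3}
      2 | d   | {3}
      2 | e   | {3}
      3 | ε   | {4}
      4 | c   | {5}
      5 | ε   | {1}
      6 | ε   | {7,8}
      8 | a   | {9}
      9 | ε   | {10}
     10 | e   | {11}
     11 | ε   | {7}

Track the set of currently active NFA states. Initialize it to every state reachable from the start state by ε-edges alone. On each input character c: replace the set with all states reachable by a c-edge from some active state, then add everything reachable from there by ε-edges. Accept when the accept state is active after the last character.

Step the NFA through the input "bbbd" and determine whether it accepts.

S₀ = ε-closure({0}) = {0,1,2,6,7,8}
'b' @ 1: {3,4}
'b' @ 2: {}  — dead — no transitions
rest 'bd' ignored (set empty)
final: {}; accept 7 not in set

Answer: REJECT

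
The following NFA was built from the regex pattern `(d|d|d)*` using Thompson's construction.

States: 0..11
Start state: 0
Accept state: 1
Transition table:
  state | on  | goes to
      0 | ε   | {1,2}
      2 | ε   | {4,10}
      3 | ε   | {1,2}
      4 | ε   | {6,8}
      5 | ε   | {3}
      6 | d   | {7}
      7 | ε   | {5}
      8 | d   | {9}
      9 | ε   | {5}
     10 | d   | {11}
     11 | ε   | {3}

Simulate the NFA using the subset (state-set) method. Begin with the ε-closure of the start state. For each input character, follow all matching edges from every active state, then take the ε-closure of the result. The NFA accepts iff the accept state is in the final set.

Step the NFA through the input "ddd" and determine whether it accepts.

Answer: ACCEPT

Derivation:
start: ε-closure({0}) = {0,1,2,4,6,8,10}
'd' @ 1: {1,2,3,4,5,6,7,8,9,10,11}  ✓accept
'd' @ 2: {1,2,3,4,5,6,7,8,9,10,11}  ✓accept
'd' @ 3: {1,2,3,4,5,6,7,8,9,10,11}  ✓accept
end set {1,2,3,4,5,6,7,8,9,10,11} — state 1 in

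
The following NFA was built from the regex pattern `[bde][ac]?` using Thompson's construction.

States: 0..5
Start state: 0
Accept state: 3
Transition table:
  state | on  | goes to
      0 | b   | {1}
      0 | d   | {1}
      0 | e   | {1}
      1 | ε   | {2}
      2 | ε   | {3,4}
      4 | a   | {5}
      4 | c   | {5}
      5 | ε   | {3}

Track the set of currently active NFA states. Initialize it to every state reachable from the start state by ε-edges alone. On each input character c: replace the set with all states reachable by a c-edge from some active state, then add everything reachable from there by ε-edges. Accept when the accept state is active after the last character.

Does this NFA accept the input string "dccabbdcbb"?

start: ε-closure({0}) = {0}
'd' @ 1: {1,2,3,4}  ✓accept
'c' @ 2: {3,5}  ✓accept
'c' @ 3: {}  — dead — no transitions
rest 'abbdcbb' ignored (set empty)
end set {} — state 3 not in

Answer: REJECT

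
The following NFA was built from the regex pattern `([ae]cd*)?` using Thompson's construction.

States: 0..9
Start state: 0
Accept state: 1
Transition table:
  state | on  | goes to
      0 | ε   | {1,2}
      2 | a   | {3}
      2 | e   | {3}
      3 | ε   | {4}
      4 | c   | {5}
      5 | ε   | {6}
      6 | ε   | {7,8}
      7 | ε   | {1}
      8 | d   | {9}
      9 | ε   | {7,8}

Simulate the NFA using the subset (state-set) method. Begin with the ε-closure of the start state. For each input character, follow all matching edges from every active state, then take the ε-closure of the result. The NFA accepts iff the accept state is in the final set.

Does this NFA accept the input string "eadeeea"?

Answer: REJECT

Derivation:
start: ε-closure({0}) = {0,1,2}
'e' @ 1: {3,4}
'a' @ 2: {}  — state set empty
rest 'deeea' ignored (set empty)
after full input: {}  (accept=1 not in)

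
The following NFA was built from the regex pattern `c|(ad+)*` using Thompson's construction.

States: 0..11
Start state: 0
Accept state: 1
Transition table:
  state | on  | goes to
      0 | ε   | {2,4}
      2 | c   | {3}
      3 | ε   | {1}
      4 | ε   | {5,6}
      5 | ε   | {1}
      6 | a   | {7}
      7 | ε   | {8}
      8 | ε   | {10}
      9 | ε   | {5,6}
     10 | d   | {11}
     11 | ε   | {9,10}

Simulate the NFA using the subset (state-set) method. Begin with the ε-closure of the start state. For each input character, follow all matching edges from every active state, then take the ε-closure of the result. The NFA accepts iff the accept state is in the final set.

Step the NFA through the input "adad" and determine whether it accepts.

initial (ε-close {0}): {0,1,2,4,5,6}
'a' @ 1: {7,8,10}
'd' @ 2: {1,5,6,9,10,11}  ✓accept
'a' @ 3: {7,8,10}
'd' @ 4: {1,5,6,9,10,11}  ✓accept
end set {1,5,6,9,10,11} — state 1 in

Answer: ACCEPT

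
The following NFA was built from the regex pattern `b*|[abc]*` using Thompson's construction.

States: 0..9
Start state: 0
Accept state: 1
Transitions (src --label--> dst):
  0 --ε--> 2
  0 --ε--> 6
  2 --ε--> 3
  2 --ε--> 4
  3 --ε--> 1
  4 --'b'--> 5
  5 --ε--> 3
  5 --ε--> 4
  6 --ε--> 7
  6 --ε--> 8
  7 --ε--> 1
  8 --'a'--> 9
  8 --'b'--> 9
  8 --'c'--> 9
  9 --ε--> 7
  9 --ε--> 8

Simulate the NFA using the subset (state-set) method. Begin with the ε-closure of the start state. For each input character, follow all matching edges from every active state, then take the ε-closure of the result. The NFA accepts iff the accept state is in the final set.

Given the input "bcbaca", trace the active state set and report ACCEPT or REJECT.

initial (ε-close {0}): {0,1,2,3,4,6,7,8}
'b' @ 1: {1,3,4,5,7,8,9}  [accepting]
'c' @ 2: {1,7,8,9}  [accepting]
'b' @ 3: {1,7,8,9}  [accepting]
'a' @ 4: {1,7,8,9}  [accepting]
'c' @ 5: {1,7,8,9}  [accepting]
'a' @ 6: {1,7,8,9}  [accepting]
end set {1,7,8,9} — state 1 in

Answer: ACCEPT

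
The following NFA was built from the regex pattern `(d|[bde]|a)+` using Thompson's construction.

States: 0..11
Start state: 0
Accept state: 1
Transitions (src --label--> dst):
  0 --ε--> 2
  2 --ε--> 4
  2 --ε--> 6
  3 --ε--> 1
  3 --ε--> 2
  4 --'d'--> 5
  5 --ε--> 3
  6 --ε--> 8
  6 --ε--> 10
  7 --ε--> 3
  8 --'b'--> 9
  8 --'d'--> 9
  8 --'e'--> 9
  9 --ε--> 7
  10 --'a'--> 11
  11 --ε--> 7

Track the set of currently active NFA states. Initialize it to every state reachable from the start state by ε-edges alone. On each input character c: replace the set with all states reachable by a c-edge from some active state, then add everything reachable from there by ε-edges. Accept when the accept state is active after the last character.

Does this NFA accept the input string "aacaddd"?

S₀ = ε-closure({0}) = {0,2,4,6,8,10}
'a' @ 1: {1,2,3,4,6,7,8,10,11}  (accept∈set)
'a' @ 2: {1,2,3,4,6,7,8,10,11}  (accept∈set)
'c' @ 3: {}  — dead — no transitions
rest 'addd' ignored (set empty)
after full input: {}  (accept=1 not in)

Answer: REJECT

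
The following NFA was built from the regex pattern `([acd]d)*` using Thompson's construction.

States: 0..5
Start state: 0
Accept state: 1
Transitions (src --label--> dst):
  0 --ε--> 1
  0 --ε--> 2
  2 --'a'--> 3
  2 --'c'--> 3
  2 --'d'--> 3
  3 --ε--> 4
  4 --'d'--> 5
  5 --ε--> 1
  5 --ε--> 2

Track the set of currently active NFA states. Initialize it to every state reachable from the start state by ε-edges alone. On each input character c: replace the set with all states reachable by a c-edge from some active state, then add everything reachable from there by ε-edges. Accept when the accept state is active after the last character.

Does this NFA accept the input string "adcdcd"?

Answer: ACCEPT

Steps:
initial (ε-close {0}): {0,1,2}
'a' @ 1: {3,4}
'd' @ 2: {1,2,5}  [accepting]
'c' @ 3: {3,4}
'd' @ 4: {1,2,5}  [accepting]
'c' @ 5: {3,4}
'd' @ 6: {1,2,5}  [accepting]
final: {1,2,5}; accept 1 in set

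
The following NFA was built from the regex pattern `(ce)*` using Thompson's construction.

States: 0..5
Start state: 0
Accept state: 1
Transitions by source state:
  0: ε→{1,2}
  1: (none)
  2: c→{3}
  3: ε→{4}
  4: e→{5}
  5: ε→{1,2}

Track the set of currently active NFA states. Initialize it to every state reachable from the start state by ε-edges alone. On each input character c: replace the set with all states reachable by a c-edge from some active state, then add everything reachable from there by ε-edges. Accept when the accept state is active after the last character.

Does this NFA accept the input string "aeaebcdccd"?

Answer: REJECT

Derivation:
S₀ = ε-closure({0}) = {0,1,2}
'a' @ 1: {}  — state set empty
rest 'eaebcdccd' ignored (set empty)
end set {} — state 1 not in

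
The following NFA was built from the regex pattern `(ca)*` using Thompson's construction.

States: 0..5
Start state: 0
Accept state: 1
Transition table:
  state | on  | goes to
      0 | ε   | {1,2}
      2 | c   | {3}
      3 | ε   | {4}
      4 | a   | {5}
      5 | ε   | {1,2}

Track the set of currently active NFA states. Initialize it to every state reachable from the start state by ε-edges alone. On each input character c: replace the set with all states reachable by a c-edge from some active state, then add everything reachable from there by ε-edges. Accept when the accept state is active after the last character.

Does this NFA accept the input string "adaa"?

initial (ε-close {0}): {0,1,2}
'a' @ 1: {}  — no active states
rest 'daa' ignored (set empty)
end set {} — state 1 not in

Answer: REJECT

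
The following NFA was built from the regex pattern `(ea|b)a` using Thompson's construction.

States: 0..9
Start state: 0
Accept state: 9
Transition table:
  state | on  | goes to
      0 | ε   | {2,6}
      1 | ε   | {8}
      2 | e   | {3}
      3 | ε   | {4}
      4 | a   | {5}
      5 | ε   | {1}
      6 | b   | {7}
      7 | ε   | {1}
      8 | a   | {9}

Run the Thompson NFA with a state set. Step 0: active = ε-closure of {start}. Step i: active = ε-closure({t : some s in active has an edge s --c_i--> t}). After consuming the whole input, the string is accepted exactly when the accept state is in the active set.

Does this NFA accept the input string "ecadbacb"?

start: ε-closure({0}) = {0,2,6}
'e' @ 1: {3,4}
'c' @ 2: {}  — state set empty
rest 'adbacb' ignored (set empty)
final: {}; accept 9 not in set

Answer: REJECT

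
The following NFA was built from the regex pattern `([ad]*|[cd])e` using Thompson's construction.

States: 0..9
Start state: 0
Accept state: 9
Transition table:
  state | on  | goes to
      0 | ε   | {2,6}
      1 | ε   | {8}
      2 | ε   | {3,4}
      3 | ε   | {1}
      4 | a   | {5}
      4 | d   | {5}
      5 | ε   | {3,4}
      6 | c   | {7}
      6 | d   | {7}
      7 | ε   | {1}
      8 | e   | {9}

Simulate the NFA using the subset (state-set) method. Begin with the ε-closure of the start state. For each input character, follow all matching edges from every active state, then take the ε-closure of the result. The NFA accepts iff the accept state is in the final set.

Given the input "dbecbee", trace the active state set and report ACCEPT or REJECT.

S₀ = ε-closure({0}) = {0,1,2,3,4,6,8}
'd' @ 1: {1,3,4,5,7,8}
'b' @ 2: {}  — dead — no transitions
rest 'ecbee' ignored (set empty)
after full input: {}  (accept=9 not in)

Answer: REJECT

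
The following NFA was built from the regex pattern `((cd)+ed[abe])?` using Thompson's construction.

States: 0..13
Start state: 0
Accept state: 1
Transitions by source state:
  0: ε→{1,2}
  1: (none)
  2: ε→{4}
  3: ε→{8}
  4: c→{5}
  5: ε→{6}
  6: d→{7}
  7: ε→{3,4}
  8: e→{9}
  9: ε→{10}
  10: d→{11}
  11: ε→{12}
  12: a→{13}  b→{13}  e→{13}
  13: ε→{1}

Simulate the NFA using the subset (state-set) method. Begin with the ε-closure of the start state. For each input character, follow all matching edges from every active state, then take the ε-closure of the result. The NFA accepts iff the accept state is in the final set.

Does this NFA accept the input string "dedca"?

Answer: REJECT

Steps:
initial (ε-close {0}): {0,1,2,4}
'd' @ 1: {}  — dead — no transitions
rest 'edca' ignored (set empty)
final: {}; accept 1 not in set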